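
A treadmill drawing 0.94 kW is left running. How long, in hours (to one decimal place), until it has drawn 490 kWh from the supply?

Hours = 490 kWh ÷ 0.94 kW = 521.3 h

521.3 h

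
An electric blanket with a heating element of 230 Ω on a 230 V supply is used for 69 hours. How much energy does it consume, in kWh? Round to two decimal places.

15.87 kWh

Power = V²/R = 230²/230 = 230 W = 0.23 kW
Energy = 0.23 kW × 69 h = 15.87 kWh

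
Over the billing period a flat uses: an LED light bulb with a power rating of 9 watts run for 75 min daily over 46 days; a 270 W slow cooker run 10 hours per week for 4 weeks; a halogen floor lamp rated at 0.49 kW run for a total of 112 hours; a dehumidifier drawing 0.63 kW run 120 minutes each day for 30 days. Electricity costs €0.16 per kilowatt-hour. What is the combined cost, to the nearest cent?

LED light bulb: Runtime = 75 min × 46 = 3450 min = 57.5 h
LED light bulb: 0.009 kW × 57.5 h = 0.5175 kWh
slow cooker: Runtime = 10 h/week × 4 weeks = 40 h
slow cooker: 0.27 kW × 40 h = 10.8 kWh
halogen floor lamp: 0.49 kW × 112 h = 54.88 kWh
dehumidifier: Runtime = 120 min × 30 = 3600 min = 60 h
dehumidifier: 0.63 kW × 60 h = 37.8 kWh
Total energy = 103.9975 kWh
Cost = 103.9975 × €0.16 = €16.64

€16.64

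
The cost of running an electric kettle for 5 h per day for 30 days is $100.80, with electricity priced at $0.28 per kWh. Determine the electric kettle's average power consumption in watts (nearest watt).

2400 W

Energy = $100.80 ÷ $0.28/kWh = 360 kWh
Runtime = 5 h/day × 30 days = 150 h
Power = 360 kWh ÷ 150 h = 2.4 kW = 2400 W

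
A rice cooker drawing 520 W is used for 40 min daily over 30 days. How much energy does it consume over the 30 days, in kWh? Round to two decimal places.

10.40 kWh

Runtime = 40 min × 30 = 1200 min = 20 h
Energy = 0.52 kW × 20 h = 10.4 kWh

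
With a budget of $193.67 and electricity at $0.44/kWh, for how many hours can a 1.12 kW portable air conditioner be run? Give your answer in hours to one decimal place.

Energy available = $193.67 ÷ $0.44/kWh = 440.1591 kWh
Hours = 440.1591 kWh ÷ 1.12 kW = 393.0 h

393.0 h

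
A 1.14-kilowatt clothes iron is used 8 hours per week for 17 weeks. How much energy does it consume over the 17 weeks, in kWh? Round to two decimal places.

Runtime = 8 h/week × 17 weeks = 136 h
Energy = 1.14 kW × 136 h = 155.04 kWh

155.04 kWh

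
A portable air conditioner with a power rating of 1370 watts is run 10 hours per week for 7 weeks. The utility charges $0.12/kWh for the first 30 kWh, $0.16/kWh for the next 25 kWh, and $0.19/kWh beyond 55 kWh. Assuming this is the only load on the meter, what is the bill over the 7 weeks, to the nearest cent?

Runtime = 10 h/week × 7 weeks = 70 h
Energy = 1.37 kW × 70 h = 95.9 kWh
Tier 1 (0–30 kWh): 30 × $0.12 = $3.6
Tier 2 (30–55 kWh): 25 × $0.16 = $4
Above 55 kWh: 40.9 × $0.19 = $7.771
Bill = $15.37

$15.37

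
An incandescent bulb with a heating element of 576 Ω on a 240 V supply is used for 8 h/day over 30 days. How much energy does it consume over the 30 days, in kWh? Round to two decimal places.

24.00 kWh

Power = V²/R = 240²/576 = 100 W = 0.1 kW
Runtime = 8 h/day × 30 days = 240 h
Energy = 0.1 kW × 240 h = 24 kWh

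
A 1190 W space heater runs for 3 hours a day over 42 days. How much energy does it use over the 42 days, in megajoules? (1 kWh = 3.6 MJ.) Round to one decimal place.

539.8 MJ

Runtime = 3 h/day × 42 days = 126 h
Energy = 1.19 kW × 126 h = 149.94 kWh
= 149.94 × 3.6 MJ = 539.8 MJ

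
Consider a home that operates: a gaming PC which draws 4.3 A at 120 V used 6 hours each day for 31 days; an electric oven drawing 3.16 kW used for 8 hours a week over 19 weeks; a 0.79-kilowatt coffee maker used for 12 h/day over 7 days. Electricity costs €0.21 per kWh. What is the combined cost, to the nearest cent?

gaming PC: Power = 4.3 A × 120 V = 516 W = 0.516 kW
gaming PC: Runtime = 6 h/day × 31 days = 186 h
gaming PC: 0.516 kW × 186 h = 95.976 kWh
electric oven: Runtime = 8 h/week × 19 weeks = 152 h
electric oven: 3.16 kW × 152 h = 480.32 kWh
coffee maker: Runtime = 12 h/day × 7 days = 84 h
coffee maker: 0.79 kW × 84 h = 66.36 kWh
Total energy = 642.656 kWh
Cost = 642.656 × €0.21 = €134.96

€134.96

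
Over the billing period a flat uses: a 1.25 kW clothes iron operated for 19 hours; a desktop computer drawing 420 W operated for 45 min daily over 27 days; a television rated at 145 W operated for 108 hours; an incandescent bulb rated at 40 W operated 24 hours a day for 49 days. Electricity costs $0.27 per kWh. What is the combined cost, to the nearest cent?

clothes iron: 1.25 kW × 19 h = 23.75 kWh
desktop computer: Runtime = 45 min × 27 = 1215 min = 20.25 h
desktop computer: 0.42 kW × 20.25 h = 8.505 kWh
television: 0.145 kW × 108 h = 15.66 kWh
incandescent bulb: Runtime = 24 h × 49 = 1176 h
incandescent bulb: 0.04 kW × 1176 h = 47.04 kWh
Total energy = 94.955 kWh
Cost = 94.955 × $0.27 = $25.64

$25.64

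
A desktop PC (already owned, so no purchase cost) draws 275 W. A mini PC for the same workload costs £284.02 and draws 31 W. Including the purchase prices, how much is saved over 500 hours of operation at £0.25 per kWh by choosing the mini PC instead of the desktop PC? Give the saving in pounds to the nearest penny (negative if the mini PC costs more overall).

desktop PC: £0.00 + (275/1000) kW × 500 h × £0.25 = £0.00 + £34.375 = £34.375
mini PC: £284.02 + (31/1000) kW × 500 h × £0.25 = £284.02 + £3.875 = £287.895
Saving = £34.375 − £287.895 = −£253.52

-£253.52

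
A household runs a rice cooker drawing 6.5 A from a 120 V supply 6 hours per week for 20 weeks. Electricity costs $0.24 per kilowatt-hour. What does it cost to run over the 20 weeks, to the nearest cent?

Power = 6.5 A × 120 V = 780 W = 0.78 kW
Runtime = 6 h/week × 20 weeks = 120 h
Energy = 0.78 kW × 120 h = 93.6 kWh
Cost = 93.6 kWh × $0.24/kWh = $22.46

$22.46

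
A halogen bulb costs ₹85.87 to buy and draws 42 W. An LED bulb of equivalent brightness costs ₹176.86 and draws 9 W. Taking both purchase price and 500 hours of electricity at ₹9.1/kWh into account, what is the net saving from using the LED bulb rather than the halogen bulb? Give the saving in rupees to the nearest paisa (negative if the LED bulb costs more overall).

halogen bulb: ₹85.87 + (42/1000) kW × 500 h × ₹9.1 = ₹85.87 + ₹191.1 = ₹276.97
LED bulb: ₹176.86 + (9/1000) kW × 500 h × ₹9.1 = ₹176.86 + ₹40.95 = ₹217.81
Saving = ₹276.97 − ₹217.81 = ₹59.16

₹59.16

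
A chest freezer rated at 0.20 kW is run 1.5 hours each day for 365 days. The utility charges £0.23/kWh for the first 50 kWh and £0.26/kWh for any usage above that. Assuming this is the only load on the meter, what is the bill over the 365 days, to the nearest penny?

£26.97

Runtime = 1.5 h/day × 365 days = 547.5 h
Energy = 0.2 kW × 547.5 h = 109.5 kWh
Tier 1 (0–50 kWh): 50 × £0.23 = £11.5
Above 50 kWh: 59.5 × £0.26 = £15.47
Bill = £26.97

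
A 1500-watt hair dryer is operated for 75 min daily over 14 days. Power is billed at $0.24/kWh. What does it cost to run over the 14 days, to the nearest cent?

Runtime = 75 min × 14 = 1050 min = 17.5 h
Energy = 1.5 kW × 17.5 h = 26.25 kWh
Cost = 26.25 kWh × $0.24/kWh = $6.30

$6.30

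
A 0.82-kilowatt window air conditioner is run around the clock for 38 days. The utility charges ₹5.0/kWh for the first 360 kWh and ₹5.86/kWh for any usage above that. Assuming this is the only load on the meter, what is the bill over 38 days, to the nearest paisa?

₹4072.74

Runtime = 24 h × 38 = 912 h
Energy = 0.82 kW × 912 h = 747.84 kWh
Tier 1 (0–360 kWh): 360 × ₹5.0 = ₹1800
Above 360 kWh: 387.84 × ₹5.86 = ₹2272.7424
Bill = ₹4072.74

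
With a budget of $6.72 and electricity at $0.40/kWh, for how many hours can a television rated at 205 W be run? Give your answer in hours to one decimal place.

82.0 h

Energy available = $6.72 ÷ $0.40/kWh = 16.8 kWh
Hours = 16.8 kWh ÷ 0.205 kW = 82.0 h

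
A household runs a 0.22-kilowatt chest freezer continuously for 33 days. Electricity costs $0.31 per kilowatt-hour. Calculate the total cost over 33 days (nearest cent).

$54.01

Runtime = 24 h × 33 = 792 h
Energy = 0.22 kW × 792 h = 174.24 kWh
Cost = 174.24 kWh × $0.31/kWh = $54.01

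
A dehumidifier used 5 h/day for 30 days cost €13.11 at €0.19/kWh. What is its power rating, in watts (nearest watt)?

Energy = €13.11 ÷ €0.19/kWh = 69 kWh
Runtime = 5 h/day × 30 days = 150 h
Power = 69 kWh ÷ 150 h = 0.46 kW = 460 W

460 W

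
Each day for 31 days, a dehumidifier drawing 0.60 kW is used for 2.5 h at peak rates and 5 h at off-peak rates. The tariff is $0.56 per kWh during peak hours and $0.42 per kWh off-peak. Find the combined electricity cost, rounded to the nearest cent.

$65.10

Peak energy = 0.6 kW × 2.5 h × 31 = 46.5 kWh
Off-peak energy = 0.6 kW × 5 h × 31 = 93 kWh
Cost = 46.5 × $0.56 + 93 × $0.42 = $26.04 + $39.06 = $65.10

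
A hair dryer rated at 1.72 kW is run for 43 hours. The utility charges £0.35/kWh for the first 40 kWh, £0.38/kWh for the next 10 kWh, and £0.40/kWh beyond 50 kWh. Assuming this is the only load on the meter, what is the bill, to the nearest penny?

£27.38

Energy = 1.72 kW × 43 h = 73.96 kWh
Tier 1 (0–40 kWh): 40 × £0.35 = £14
Tier 2 (40–50 kWh): 10 × £0.38 = £3.8
Above 50 kWh: 23.96 × £0.40 = £9.584
Bill = £27.38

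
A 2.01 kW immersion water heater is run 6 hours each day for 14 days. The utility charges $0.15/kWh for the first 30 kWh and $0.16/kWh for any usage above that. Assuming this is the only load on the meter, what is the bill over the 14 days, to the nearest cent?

Runtime = 6 h/day × 14 days = 84 h
Energy = 2.01 kW × 84 h = 168.84 kWh
Tier 1 (0–30 kWh): 30 × $0.15 = $4.5
Above 30 kWh: 138.84 × $0.16 = $22.2144
Bill = $26.71

$26.71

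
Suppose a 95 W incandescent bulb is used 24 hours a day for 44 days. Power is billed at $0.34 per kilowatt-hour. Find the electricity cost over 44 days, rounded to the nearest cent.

$34.11

Runtime = 24 h × 44 = 1056 h
Energy = 0.095 kW × 1056 h = 100.32 kWh
Cost = 100.32 kWh × $0.34/kWh = $34.11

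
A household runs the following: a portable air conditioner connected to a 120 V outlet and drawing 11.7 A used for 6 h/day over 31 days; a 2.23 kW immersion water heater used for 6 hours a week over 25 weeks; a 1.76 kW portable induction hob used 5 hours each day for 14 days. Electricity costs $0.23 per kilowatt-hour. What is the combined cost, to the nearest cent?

$165.33

portable air conditioner: Power = 11.7 A × 120 V = 1404 W = 1.404 kW
portable air conditioner: Runtime = 6 h/day × 31 days = 186 h
portable air conditioner: 1.404 kW × 186 h = 261.144 kWh
immersion water heater: Runtime = 6 h/week × 25 weeks = 150 h
immersion water heater: 2.23 kW × 150 h = 334.5 kWh
portable induction hob: Runtime = 5 h/day × 14 days = 70 h
portable induction hob: 1.76 kW × 70 h = 123.2 kWh
Total energy = 718.844 kWh
Cost = 718.844 × $0.23 = $165.33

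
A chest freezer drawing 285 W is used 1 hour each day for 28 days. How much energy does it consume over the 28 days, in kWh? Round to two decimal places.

7.98 kWh

Runtime = 1 h/day × 28 days = 28 h
Energy = 0.285 kW × 28 h = 7.98 kWh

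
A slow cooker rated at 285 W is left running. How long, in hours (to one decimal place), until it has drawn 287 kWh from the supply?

Hours = 287 kWh ÷ 0.285 kW = 1007.0 h

1007.0 h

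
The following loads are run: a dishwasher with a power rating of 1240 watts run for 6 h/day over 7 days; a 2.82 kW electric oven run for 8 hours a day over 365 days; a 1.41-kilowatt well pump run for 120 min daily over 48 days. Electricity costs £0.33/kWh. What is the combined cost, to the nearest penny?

£2779.21

dishwasher: Runtime = 6 h/day × 7 days = 42 h
dishwasher: 1.24 kW × 42 h = 52.08 kWh
electric oven: Runtime = 8 h/day × 365 days = 2920 h
electric oven: 2.82 kW × 2920 h = 8234.4 kWh
well pump: Runtime = 120 min × 48 = 5760 min = 96 h
well pump: 1.41 kW × 96 h = 135.36 kWh
Total energy = 8421.84 kWh
Cost = 8421.84 × £0.33 = £2779.21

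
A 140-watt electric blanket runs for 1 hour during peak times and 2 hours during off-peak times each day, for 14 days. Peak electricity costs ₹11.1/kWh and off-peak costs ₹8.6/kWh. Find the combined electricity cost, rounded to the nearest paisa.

₹55.47

Peak energy = 0.14 kW × 1 h × 14 = 1.96 kWh
Off-peak energy = 0.14 kW × 2 h × 14 = 3.92 kWh
Cost = 1.96 × ₹11.1 + 3.92 × ₹8.6 = ₹21.756 + ₹33.712 = ₹55.47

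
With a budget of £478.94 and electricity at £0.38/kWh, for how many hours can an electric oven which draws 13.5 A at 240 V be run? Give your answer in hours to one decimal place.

389.0 h

Power = 13.5 A × 240 V = 3240 W = 3.24 kW
Energy available = £478.94 ÷ £0.38/kWh = 1260.3684 kWh
Hours = 1260.3684 kWh ÷ 3.24 kW = 389.0 h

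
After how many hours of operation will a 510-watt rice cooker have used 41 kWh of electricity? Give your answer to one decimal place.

80.4 h

Hours = 41 kWh ÷ 0.51 kW = 80.4 h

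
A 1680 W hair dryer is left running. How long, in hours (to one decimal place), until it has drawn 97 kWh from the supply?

Hours = 97 kWh ÷ 1.68 kW = 57.7 h

57.7 h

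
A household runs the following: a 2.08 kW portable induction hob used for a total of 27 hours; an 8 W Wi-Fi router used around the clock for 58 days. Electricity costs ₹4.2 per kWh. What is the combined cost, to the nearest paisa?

portable induction hob: 2.08 kW × 27 h = 56.16 kWh
Wi-Fi router: Runtime = 24 h × 58 = 1392 h
Wi-Fi router: 0.008 kW × 1392 h = 11.136 kWh
Total energy = 67.296 kWh
Cost = 67.296 × ₹4.2 = ₹282.64

₹282.64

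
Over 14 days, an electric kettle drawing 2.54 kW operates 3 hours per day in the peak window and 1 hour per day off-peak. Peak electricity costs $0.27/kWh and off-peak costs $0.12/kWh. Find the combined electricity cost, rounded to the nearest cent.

$33.07

Peak energy = 2.54 kW × 3 h × 14 = 106.68 kWh
Off-peak energy = 2.54 kW × 1 h × 14 = 35.56 kWh
Cost = 106.68 × $0.27 + 35.56 × $0.12 = $28.8036 + $4.2672 = $33.07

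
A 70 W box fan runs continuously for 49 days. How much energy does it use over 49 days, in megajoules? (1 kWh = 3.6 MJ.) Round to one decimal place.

Runtime = 24 h × 49 = 1176 h
Energy = 0.07 kW × 1176 h = 82.32 kWh
= 82.32 × 3.6 MJ = 296.4 MJ

296.4 MJ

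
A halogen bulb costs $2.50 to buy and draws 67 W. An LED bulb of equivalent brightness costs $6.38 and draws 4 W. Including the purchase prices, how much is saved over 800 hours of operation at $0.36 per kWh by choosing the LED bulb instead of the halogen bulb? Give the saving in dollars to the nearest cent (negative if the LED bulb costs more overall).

halogen bulb: $2.50 + (67/1000) kW × 800 h × $0.36 = $2.50 + $19.296 = $21.796
LED bulb: $6.38 + (4/1000) kW × 800 h × $0.36 = $6.38 + $1.152 = $7.532
Saving = $21.796 − $7.532 = $14.264 → $14.26

$14.26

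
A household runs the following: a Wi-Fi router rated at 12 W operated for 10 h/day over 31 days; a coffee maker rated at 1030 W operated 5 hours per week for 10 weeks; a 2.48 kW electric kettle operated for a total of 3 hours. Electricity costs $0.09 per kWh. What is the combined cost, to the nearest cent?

Wi-Fi router: Runtime = 10 h/day × 31 days = 310 h
Wi-Fi router: 0.012 kW × 310 h = 3.72 kWh
coffee maker: Runtime = 5 h/week × 10 weeks = 50 h
coffee maker: 1.03 kW × 50 h = 51.5 kWh
electric kettle: 2.48 kW × 3 h = 7.44 kWh
Total energy = 62.66 kWh
Cost = 62.66 × $0.09 = $5.64

$5.64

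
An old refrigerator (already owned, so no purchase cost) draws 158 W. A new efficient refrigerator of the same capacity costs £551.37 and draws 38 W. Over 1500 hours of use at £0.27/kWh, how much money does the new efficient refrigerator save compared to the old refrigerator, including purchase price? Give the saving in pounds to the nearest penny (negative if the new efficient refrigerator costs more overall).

old refrigerator: £0.00 + (158/1000) kW × 1500 h × £0.27 = £0.00 + £63.99 = £63.99
new efficient refrigerator: £551.37 + (38/1000) kW × 1500 h × £0.27 = £551.37 + £15.39 = £566.76
Saving = £63.99 − £566.76 = −£502.77

-£502.77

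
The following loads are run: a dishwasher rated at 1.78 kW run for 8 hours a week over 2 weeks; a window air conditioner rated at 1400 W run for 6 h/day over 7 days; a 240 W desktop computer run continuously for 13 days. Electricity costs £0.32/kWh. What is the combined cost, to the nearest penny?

dishwasher: Runtime = 8 h/week × 2 weeks = 16 h
dishwasher: 1.78 kW × 16 h = 28.48 kWh
window air conditioner: Runtime = 6 h/day × 7 days = 42 h
window air conditioner: 1.4 kW × 42 h = 58.8 kWh
desktop computer: Runtime = 24 h × 13 = 312 h
desktop computer: 0.24 kW × 312 h = 74.88 kWh
Total energy = 162.16 kWh
Cost = 162.16 × £0.32 = £51.89

£51.89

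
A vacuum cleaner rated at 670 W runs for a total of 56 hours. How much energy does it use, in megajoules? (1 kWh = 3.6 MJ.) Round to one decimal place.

135.1 MJ

Energy = 0.67 kW × 56 h = 37.52 kWh
= 37.52 × 3.6 MJ = 135.1 MJ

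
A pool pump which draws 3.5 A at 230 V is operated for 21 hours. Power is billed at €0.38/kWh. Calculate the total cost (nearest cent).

€6.42

Power = 3.5 A × 230 V = 805 W = 0.805 kW
Energy = 0.805 kW × 21 h = 16.905 kWh
Cost = 16.905 kWh × €0.38/kWh = €6.42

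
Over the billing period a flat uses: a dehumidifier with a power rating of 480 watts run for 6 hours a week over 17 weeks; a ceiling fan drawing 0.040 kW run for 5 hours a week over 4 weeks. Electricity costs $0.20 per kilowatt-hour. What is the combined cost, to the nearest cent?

dehumidifier: Runtime = 6 h/week × 17 weeks = 102 h
dehumidifier: 0.48 kW × 102 h = 48.96 kWh
ceiling fan: Runtime = 5 h/week × 4 weeks = 20 h
ceiling fan: 0.04 kW × 20 h = 0.8 kWh
Total energy = 49.76 kWh
Cost = 49.76 × $0.20 = $9.95

$9.95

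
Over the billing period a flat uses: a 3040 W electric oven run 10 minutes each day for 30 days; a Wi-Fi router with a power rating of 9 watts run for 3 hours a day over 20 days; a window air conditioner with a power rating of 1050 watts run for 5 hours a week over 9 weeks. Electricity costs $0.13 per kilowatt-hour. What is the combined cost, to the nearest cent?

electric oven: Runtime = 10 min × 30 = 300 min = 5 h
electric oven: 3.04 kW × 5 h = 15.2 kWh
Wi-Fi router: Runtime = 3 h/day × 20 days = 60 h
Wi-Fi router: 0.009 kW × 60 h = 0.54 kWh
window air conditioner: Runtime = 5 h/week × 9 weeks = 45 h
window air conditioner: 1.05 kW × 45 h = 47.25 kWh
Total energy = 62.99 kWh
Cost = 62.99 × $0.13 = $8.19

$8.19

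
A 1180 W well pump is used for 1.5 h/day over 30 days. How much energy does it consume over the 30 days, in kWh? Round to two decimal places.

Runtime = 1.5 h/day × 30 days = 45 h
Energy = 1.18 kW × 45 h = 53.1 kWh

53.10 kWh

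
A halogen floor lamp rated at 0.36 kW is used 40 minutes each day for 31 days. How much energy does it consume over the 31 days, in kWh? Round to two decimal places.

Runtime = 40 min × 31 = 1240 min = 20.666666… h
Energy = 0.36 kW × 20.666666… h = 7.44 kWh

7.44 kWh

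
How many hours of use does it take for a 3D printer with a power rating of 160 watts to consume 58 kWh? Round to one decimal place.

362.5 h

Hours = 58 kWh ÷ 0.16 kW = 362.5 h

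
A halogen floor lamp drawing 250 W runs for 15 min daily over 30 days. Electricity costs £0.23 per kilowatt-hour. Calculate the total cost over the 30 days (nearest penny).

Runtime = 15 min × 30 = 450 min = 7.5 h
Energy = 0.25 kW × 7.5 h = 1.875 kWh
Cost = 1.875 kWh × £0.23/kWh = £0.43

£0.43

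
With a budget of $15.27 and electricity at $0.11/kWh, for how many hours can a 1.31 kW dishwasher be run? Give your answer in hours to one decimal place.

106.0 h

Energy available = $15.27 ÷ $0.11/kWh = 138.8182 kWh
Hours = 138.8182 kWh ÷ 1.31 kW = 106.0 h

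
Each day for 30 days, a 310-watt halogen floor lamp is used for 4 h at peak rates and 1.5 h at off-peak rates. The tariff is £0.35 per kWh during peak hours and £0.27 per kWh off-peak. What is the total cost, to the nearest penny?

Peak energy = 0.31 kW × 4 h × 30 = 37.2 kWh
Off-peak energy = 0.31 kW × 1.5 h × 30 = 13.95 kWh
Cost = 37.2 × £0.35 + 13.95 × £0.27 = £13.02 + £3.7665 = £16.79

£16.79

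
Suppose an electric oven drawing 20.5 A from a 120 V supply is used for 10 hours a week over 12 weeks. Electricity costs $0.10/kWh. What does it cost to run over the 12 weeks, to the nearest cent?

Power = 20.5 A × 120 V = 2460 W = 2.46 kW
Runtime = 10 h/week × 12 weeks = 120 h
Energy = 2.46 kW × 120 h = 295.2 kWh
Cost = 295.2 kWh × $0.10/kWh = $29.52

$29.52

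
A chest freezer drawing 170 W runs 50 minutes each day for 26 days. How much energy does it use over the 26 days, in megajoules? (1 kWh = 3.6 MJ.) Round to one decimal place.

Runtime = 50 min × 26 = 1300 min = 21.666666… h
Energy = 0.17 kW × 21.666666… h = 3.683333… kWh
= 3.683333… × 3.6 MJ = 13.3 MJ

13.3 MJ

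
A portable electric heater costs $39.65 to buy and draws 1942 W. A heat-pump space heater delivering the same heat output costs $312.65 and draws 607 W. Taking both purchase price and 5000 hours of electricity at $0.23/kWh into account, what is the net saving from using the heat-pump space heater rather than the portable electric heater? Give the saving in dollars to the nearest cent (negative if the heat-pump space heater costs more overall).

$1262.25

portable electric heater: $39.65 + (1942/1000) kW × 5000 h × $0.23 = $39.65 + $2233.3 = $2272.95
heat-pump space heater: $312.65 + (607/1000) kW × 5000 h × $0.23 = $312.65 + $698.05 = $1010.7
Saving = $2272.95 − $1010.7 = $1262.25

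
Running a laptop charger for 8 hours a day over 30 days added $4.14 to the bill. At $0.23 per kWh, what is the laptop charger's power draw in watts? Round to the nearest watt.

75 W

Energy = $4.14 ÷ $0.23/kWh = 18 kWh
Runtime = 8 h/day × 30 days = 240 h
Power = 18 kWh ÷ 240 h = 0.075 kW = 75 W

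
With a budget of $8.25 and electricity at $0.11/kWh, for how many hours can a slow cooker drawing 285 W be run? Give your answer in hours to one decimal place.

Energy available = $8.25 ÷ $0.11/kWh = 75 kWh
Hours = 75 kWh ÷ 0.285 kW = 263.2 h

263.2 h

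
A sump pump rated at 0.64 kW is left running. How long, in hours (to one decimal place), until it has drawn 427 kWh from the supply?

Hours = 427 kWh ÷ 0.64 kW = 667.2 h

667.2 h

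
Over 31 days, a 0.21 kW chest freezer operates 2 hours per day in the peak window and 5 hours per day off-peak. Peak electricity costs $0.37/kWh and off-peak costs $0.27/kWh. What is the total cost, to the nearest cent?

$13.61

Peak energy = 0.21 kW × 2 h × 31 = 13.02 kWh
Off-peak energy = 0.21 kW × 5 h × 31 = 32.55 kWh
Cost = 13.02 × $0.37 + 32.55 × $0.27 = $4.8174 + $8.7885 = $13.61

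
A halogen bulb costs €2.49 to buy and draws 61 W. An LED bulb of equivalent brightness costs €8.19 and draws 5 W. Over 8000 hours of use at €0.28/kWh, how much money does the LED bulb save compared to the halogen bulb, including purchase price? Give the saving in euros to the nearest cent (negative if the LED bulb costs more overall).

€119.74

halogen bulb: €2.49 + (61/1000) kW × 8000 h × €0.28 = €2.49 + €136.64 = €139.13
LED bulb: €8.19 + (5/1000) kW × 8000 h × €0.28 = €8.19 + €11.2 = €19.39
Saving = €139.13 − €19.39 = €119.74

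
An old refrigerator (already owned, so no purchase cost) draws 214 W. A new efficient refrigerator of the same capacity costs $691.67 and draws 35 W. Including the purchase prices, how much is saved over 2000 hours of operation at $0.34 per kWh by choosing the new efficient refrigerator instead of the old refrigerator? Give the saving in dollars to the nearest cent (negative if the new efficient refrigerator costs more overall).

old refrigerator: $0.00 + (214/1000) kW × 2000 h × $0.34 = $0.00 + $145.52 = $145.52
new efficient refrigerator: $691.67 + (35/1000) kW × 2000 h × $0.34 = $691.67 + $23.8 = $715.47
Saving = $145.52 − $715.47 = −$569.95

-$569.95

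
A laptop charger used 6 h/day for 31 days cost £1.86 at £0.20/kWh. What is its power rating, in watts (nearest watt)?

Energy = £1.86 ÷ £0.20/kWh = 9.3 kWh
Runtime = 6 h/day × 31 days = 186 h
Power = 9.3 kWh ÷ 186 h = 0.05 kW = 50 W

50 W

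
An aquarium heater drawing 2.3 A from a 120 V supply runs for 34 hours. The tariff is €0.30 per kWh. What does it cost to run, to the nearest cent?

Power = 2.3 A × 120 V = 276 W = 0.276 kW
Energy = 0.276 kW × 34 h = 9.384 kWh
Cost = 9.384 kWh × €0.30/kWh = €2.82

€2.82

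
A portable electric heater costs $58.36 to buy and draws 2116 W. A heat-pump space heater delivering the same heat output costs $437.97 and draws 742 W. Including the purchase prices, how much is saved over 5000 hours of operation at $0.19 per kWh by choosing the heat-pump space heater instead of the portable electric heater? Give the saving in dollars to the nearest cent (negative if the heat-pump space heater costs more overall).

portable electric heater: $58.36 + (2116/1000) kW × 5000 h × $0.19 = $58.36 + $2010.2 = $2068.56
heat-pump space heater: $437.97 + (742/1000) kW × 5000 h × $0.19 = $437.97 + $704.9 = $1142.87
Saving = $2068.56 − $1142.87 = $925.69

$925.69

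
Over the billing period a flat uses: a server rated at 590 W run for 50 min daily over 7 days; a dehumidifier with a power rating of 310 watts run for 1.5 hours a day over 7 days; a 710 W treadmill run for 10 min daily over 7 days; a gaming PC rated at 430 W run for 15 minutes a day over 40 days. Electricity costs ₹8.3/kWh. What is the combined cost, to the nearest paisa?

₹98.15

server: Runtime = 50 min × 7 = 350 min = 5.833333… h
server: 0.59 kW × 5.833333… h = 3.441666… kWh
dehumidifier: Runtime = 1.5 h/day × 7 days = 10.5 h
dehumidifier: 0.31 kW × 10.5 h = 3.255 kWh
treadmill: Runtime = 10 min × 7 = 70 min = 1.166666… h
treadmill: 0.71 kW × 1.166666… h = 0.828333… kWh
gaming PC: Runtime = 15 min × 40 = 600 min = 10 h
gaming PC: 0.43 kW × 10 h = 4.3 kWh
Total energy = 11.825 kWh
Cost = 11.825 × ₹8.3 = ₹98.15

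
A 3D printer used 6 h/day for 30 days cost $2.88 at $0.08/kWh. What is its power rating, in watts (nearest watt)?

200 W

Energy = $2.88 ÷ $0.08/kWh = 36 kWh
Runtime = 6 h/day × 30 days = 180 h
Power = 36 kWh ÷ 180 h = 0.2 kW = 200 W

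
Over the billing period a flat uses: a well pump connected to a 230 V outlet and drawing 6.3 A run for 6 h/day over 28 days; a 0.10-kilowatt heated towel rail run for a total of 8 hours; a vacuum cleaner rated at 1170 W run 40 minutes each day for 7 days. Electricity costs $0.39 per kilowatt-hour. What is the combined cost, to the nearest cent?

well pump: Power = 6.3 A × 230 V = 1449 W = 1.449 kW
well pump: Runtime = 6 h/day × 28 days = 168 h
well pump: 1.449 kW × 168 h = 243.432 kWh
heated towel rail: 0.1 kW × 8 h = 0.8 kWh
vacuum cleaner: Runtime = 40 min × 7 = 280 min = 4.666666… h
vacuum cleaner: 1.17 kW × 4.666666… h = 5.46 kWh
Total energy = 249.692 kWh
Cost = 249.692 × $0.39 = $97.38

$97.38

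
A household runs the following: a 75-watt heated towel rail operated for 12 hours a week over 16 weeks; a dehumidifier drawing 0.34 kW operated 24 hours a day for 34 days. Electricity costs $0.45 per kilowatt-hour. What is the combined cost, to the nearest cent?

$131.33

heated towel rail: Runtime = 12 h/week × 16 weeks = 192 h
heated towel rail: 0.075 kW × 192 h = 14.4 kWh
dehumidifier: Runtime = 24 h × 34 = 816 h
dehumidifier: 0.34 kW × 816 h = 277.44 kWh
Total energy = 291.84 kWh
Cost = 291.84 × $0.45 = $131.33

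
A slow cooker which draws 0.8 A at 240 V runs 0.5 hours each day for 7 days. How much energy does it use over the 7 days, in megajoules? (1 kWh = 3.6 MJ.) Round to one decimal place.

2.4 MJ

Power = 0.8 A × 240 V = 192 W = 0.192 kW
Runtime = 0.5 h/day × 7 days = 3.5 h
Energy = 0.192 kW × 3.5 h = 0.672 kWh
= 0.672 × 3.6 MJ = 2.4 MJ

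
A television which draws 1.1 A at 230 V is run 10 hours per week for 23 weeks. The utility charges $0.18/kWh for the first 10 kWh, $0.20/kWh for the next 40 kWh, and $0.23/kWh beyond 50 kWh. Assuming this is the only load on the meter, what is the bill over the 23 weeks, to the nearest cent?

Power = 1.1 A × 230 V = 253 W = 0.253 kW
Runtime = 10 h/week × 23 weeks = 230 h
Energy = 0.253 kW × 230 h = 58.19 kWh
Tier 1 (0–10 kWh): 10 × $0.18 = $1.8
Tier 2 (10–50 kWh): 40 × $0.20 = $8
Above 50 kWh: 8.19 × $0.23 = $1.8837
Bill = $11.68

$11.68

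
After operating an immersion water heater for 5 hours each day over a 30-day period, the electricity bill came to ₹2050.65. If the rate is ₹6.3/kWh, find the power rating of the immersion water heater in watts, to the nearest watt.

Energy = ₹2050.65 ÷ ₹6.3/kWh = 325.5 kWh
Runtime = 5 h/day × 30 days = 150 h
Power = 325.5 kWh ÷ 150 h = 2.17 kW = 2170 W

2170 W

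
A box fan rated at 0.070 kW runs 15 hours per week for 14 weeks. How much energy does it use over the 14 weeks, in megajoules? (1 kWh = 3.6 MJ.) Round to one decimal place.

Runtime = 15 h/week × 14 weeks = 210 h
Energy = 0.07 kW × 210 h = 14.7 kWh
= 14.7 × 3.6 MJ = 52.9 MJ

52.9 MJ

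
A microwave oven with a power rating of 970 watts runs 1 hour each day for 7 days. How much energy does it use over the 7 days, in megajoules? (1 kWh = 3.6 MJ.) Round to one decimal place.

24.4 MJ

Runtime = 1 h/day × 7 days = 7 h
Energy = 0.97 kW × 7 h = 6.79 kWh
= 6.79 × 3.6 MJ = 24.4 MJ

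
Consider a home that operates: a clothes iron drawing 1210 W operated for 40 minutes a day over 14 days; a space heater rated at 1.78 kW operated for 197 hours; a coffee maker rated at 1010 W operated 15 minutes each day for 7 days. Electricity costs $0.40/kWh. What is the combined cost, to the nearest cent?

clothes iron: Runtime = 40 min × 14 = 560 min = 9.333333… h
clothes iron: 1.21 kW × 9.333333… h = 11.293333… kWh
space heater: 1.78 kW × 197 h = 350.66 kWh
coffee maker: Runtime = 15 min × 7 = 105 min = 1.75 h
coffee maker: 1.01 kW × 1.75 h = 1.7675 kWh
Total energy = 363.720833… kWh
Cost = 363.720833… × $0.40 = $145.49

$145.49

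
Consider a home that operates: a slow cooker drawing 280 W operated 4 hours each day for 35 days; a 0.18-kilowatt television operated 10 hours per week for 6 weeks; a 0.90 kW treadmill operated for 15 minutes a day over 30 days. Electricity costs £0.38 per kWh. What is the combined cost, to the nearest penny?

slow cooker: Runtime = 4 h/day × 35 days = 140 h
slow cooker: 0.28 kW × 140 h = 39.2 kWh
television: Runtime = 10 h/week × 6 weeks = 60 h
television: 0.18 kW × 60 h = 10.8 kWh
treadmill: Runtime = 15 min × 30 = 450 min = 7.5 h
treadmill: 0.9 kW × 7.5 h = 6.75 kWh
Total energy = 56.75 kWh
Cost = 56.75 × £0.38 = £21.57

£21.57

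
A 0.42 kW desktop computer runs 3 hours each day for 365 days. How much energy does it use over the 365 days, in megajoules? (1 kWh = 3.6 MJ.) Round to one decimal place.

Runtime = 3 h/day × 365 days = 1095 h
Energy = 0.42 kW × 1095 h = 459.9 kWh
= 459.9 × 3.6 MJ = 1655.6 MJ

1655.6 MJ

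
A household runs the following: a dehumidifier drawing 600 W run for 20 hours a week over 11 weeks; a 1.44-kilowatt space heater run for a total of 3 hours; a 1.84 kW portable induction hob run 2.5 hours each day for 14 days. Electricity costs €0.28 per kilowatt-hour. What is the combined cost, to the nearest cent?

dehumidifier: Runtime = 20 h/week × 11 weeks = 220 h
dehumidifier: 0.6 kW × 220 h = 132 kWh
space heater: 1.44 kW × 3 h = 4.32 kWh
portable induction hob: Runtime = 2.5 h/day × 14 days = 35 h
portable induction hob: 1.84 kW × 35 h = 64.4 kWh
Total energy = 200.72 kWh
Cost = 200.72 × €0.28 = €56.20

€56.20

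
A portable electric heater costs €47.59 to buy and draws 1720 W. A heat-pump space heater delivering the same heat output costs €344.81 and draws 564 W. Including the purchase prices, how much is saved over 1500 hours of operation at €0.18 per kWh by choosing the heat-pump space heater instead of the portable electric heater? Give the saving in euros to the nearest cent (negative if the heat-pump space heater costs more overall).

portable electric heater: €47.59 + (1720/1000) kW × 1500 h × €0.18 = €47.59 + €464.4 = €511.99
heat-pump space heater: €344.81 + (564/1000) kW × 1500 h × €0.18 = €344.81 + €152.28 = €497.09
Saving = €511.99 − €497.09 = €14.9

€14.90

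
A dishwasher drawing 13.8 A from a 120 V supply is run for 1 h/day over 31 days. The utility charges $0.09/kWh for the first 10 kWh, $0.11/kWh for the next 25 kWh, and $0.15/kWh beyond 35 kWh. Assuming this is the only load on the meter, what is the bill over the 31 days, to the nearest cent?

Power = 13.8 A × 120 V = 1656 W = 1.656 kW
Runtime = 1 h/day × 31 days = 31 h
Energy = 1.656 kW × 31 h = 51.336 kWh
Tier 1 (0–10 kWh): 10 × $0.09 = $0.9
Tier 2 (10–35 kWh): 25 × $0.11 = $2.75
Above 35 kWh: 16.336 × $0.15 = $2.4504
Bill = $6.10

$6.10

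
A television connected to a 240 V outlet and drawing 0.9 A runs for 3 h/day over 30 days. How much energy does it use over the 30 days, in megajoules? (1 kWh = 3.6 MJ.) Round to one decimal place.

70.0 MJ

Power = 0.9 A × 240 V = 216 W = 0.216 kW
Runtime = 3 h/day × 30 days = 90 h
Energy = 0.216 kW × 90 h = 19.44 kWh
= 19.44 × 3.6 MJ = 70.0 MJ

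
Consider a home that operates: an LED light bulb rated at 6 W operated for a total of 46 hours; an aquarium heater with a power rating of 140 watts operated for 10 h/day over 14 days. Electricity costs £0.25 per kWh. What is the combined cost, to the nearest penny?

£4.97

LED light bulb: 0.006 kW × 46 h = 0.276 kWh
aquarium heater: Runtime = 10 h/day × 14 days = 140 h
aquarium heater: 0.14 kW × 140 h = 19.6 kWh
Total energy = 19.876 kWh
Cost = 19.876 × £0.25 = £4.97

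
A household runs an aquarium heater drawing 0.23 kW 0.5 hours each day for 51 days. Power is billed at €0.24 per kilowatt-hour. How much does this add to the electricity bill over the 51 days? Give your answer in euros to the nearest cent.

€1.41

Runtime = 0.5 h/day × 51 days = 25.5 h
Energy = 0.23 kW × 25.5 h = 5.865 kWh
Cost = 5.865 kWh × €0.24/kWh = €1.41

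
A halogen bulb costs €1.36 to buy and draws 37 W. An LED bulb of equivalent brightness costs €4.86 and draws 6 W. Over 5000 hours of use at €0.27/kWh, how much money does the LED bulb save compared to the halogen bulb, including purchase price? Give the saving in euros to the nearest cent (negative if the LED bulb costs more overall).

halogen bulb: €1.36 + (37/1000) kW × 5000 h × €0.27 = €1.36 + €49.95 = €51.31
LED bulb: €4.86 + (6/1000) kW × 5000 h × €0.27 = €4.86 + €8.1 = €12.96
Saving = €51.31 − €12.96 = €38.35

€38.35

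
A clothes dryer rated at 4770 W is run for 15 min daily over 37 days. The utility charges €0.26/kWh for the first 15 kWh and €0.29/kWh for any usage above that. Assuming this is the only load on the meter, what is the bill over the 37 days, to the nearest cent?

€12.35

Runtime = 15 min × 37 = 555 min = 9.25 h
Energy = 4.77 kW × 9.25 h = 44.1225 kWh
Tier 1 (0–15 kWh): 15 × €0.26 = €3.9
Above 15 kWh: 29.1225 × €0.29 = €8.445525
Bill = €12.35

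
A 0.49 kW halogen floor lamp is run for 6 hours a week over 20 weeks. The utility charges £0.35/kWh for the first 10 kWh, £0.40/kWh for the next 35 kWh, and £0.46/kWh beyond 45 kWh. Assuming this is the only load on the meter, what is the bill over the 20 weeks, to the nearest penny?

£23.85

Runtime = 6 h/week × 20 weeks = 120 h
Energy = 0.49 kW × 120 h = 58.8 kWh
Tier 1 (0–10 kWh): 10 × £0.35 = £3.5
Tier 2 (10–45 kWh): 35 × £0.40 = £14
Above 45 kWh: 13.8 × £0.46 = £6.348
Bill = £23.85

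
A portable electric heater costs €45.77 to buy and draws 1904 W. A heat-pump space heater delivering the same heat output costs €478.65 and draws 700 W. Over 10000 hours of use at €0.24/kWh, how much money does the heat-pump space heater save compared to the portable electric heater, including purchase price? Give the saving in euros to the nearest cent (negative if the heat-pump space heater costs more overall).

portable electric heater: €45.77 + (1904/1000) kW × 10000 h × €0.24 = €45.77 + €4569.6 = €4615.37
heat-pump space heater: €478.65 + (700/1000) kW × 10000 h × €0.24 = €478.65 + €1680 = €2158.65
Saving = €4615.37 − €2158.65 = €2456.72

€2456.72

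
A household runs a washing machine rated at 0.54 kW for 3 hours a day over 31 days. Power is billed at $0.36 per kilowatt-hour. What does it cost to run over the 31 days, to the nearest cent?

$18.08

Runtime = 3 h/day × 31 days = 93 h
Energy = 0.54 kW × 93 h = 50.22 kWh
Cost = 50.22 kWh × $0.36/kWh = $18.08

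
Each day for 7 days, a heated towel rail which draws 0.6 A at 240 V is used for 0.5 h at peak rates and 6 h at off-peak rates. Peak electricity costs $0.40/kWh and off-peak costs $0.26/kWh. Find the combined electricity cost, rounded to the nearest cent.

Power = 0.6 A × 240 V = 144 W = 0.144 kW
Peak energy = 0.144 kW × 0.5 h × 7 = 0.504 kWh
Off-peak energy = 0.144 kW × 6 h × 7 = 6.048 kWh
Cost = 0.504 × $0.40 + 6.048 × $0.26 = $0.2016 + $1.57248 = $1.77

$1.77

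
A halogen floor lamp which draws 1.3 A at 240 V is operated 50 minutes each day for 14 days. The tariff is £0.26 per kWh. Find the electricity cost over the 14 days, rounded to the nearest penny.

£0.95

Power = 1.3 A × 240 V = 312 W = 0.312 kW
Runtime = 50 min × 14 = 700 min = 11.666666… h
Energy = 0.312 kW × 11.666666… h = 3.64 kWh
Cost = 3.64 kWh × £0.26/kWh = £0.95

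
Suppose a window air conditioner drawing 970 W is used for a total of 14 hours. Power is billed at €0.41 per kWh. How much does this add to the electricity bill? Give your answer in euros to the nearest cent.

€5.57

Energy = 0.97 kW × 14 h = 13.58 kWh
Cost = 13.58 kWh × €0.41/kWh = €5.57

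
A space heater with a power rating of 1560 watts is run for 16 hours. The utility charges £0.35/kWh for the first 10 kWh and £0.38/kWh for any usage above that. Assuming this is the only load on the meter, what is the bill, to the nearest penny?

Energy = 1.56 kW × 16 h = 24.96 kWh
Tier 1 (0–10 kWh): 10 × £0.35 = £3.5
Above 10 kWh: 14.96 × £0.38 = £5.6848
Bill = £9.18

£9.18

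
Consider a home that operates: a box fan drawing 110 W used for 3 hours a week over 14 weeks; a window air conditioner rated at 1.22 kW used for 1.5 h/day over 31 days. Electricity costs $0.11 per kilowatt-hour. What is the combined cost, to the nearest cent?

$6.75

box fan: Runtime = 3 h/week × 14 weeks = 42 h
box fan: 0.11 kW × 42 h = 4.62 kWh
window air conditioner: Runtime = 1.5 h/day × 31 days = 46.5 h
window air conditioner: 1.22 kW × 46.5 h = 56.73 kWh
Total energy = 61.35 kWh
Cost = 61.35 × $0.11 = $6.75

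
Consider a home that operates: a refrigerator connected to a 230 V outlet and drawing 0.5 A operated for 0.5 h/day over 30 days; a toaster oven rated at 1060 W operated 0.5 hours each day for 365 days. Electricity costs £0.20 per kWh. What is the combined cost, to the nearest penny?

£39.04

refrigerator: Power = 0.5 A × 230 V = 115 W = 0.115 kW
refrigerator: Runtime = 0.5 h/day × 30 days = 15 h
refrigerator: 0.115 kW × 15 h = 1.725 kWh
toaster oven: Runtime = 0.5 h/day × 365 days = 182.5 h
toaster oven: 1.06 kW × 182.5 h = 193.45 kWh
Total energy = 195.175 kWh
Cost = 195.175 × £0.20 = £39.04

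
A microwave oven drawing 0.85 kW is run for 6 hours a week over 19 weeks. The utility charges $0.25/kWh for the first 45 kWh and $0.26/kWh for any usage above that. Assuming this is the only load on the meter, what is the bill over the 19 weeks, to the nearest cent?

Runtime = 6 h/week × 19 weeks = 114 h
Energy = 0.85 kW × 114 h = 96.9 kWh
Tier 1 (0–45 kWh): 45 × $0.25 = $11.25
Above 45 kWh: 51.9 × $0.26 = $13.494
Bill = $24.74

$24.74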